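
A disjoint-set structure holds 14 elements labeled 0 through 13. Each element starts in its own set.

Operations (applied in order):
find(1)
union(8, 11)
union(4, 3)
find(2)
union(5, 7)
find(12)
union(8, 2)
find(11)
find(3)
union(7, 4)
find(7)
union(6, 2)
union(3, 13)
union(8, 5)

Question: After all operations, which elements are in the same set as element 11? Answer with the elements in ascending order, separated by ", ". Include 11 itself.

Answer: 2, 3, 4, 5, 6, 7, 8, 11, 13

Derivation:
Step 1: find(1) -> no change; set of 1 is {1}
Step 2: union(8, 11) -> merged; set of 8 now {8, 11}
Step 3: union(4, 3) -> merged; set of 4 now {3, 4}
Step 4: find(2) -> no change; set of 2 is {2}
Step 5: union(5, 7) -> merged; set of 5 now {5, 7}
Step 6: find(12) -> no change; set of 12 is {12}
Step 7: union(8, 2) -> merged; set of 8 now {2, 8, 11}
Step 8: find(11) -> no change; set of 11 is {2, 8, 11}
Step 9: find(3) -> no change; set of 3 is {3, 4}
Step 10: union(7, 4) -> merged; set of 7 now {3, 4, 5, 7}
Step 11: find(7) -> no change; set of 7 is {3, 4, 5, 7}
Step 12: union(6, 2) -> merged; set of 6 now {2, 6, 8, 11}
Step 13: union(3, 13) -> merged; set of 3 now {3, 4, 5, 7, 13}
Step 14: union(8, 5) -> merged; set of 8 now {2, 3, 4, 5, 6, 7, 8, 11, 13}
Component of 11: {2, 3, 4, 5, 6, 7, 8, 11, 13}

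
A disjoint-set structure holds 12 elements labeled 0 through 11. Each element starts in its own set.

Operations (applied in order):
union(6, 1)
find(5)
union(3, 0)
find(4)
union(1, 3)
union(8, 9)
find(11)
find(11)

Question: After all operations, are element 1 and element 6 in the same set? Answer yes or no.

Step 1: union(6, 1) -> merged; set of 6 now {1, 6}
Step 2: find(5) -> no change; set of 5 is {5}
Step 3: union(3, 0) -> merged; set of 3 now {0, 3}
Step 4: find(4) -> no change; set of 4 is {4}
Step 5: union(1, 3) -> merged; set of 1 now {0, 1, 3, 6}
Step 6: union(8, 9) -> merged; set of 8 now {8, 9}
Step 7: find(11) -> no change; set of 11 is {11}
Step 8: find(11) -> no change; set of 11 is {11}
Set of 1: {0, 1, 3, 6}; 6 is a member.

Answer: yes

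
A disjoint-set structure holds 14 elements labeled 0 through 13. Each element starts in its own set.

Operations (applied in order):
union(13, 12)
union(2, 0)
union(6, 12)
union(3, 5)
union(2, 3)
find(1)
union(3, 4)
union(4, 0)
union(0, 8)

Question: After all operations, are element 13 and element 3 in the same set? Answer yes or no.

Answer: no

Derivation:
Step 1: union(13, 12) -> merged; set of 13 now {12, 13}
Step 2: union(2, 0) -> merged; set of 2 now {0, 2}
Step 3: union(6, 12) -> merged; set of 6 now {6, 12, 13}
Step 4: union(3, 5) -> merged; set of 3 now {3, 5}
Step 5: union(2, 3) -> merged; set of 2 now {0, 2, 3, 5}
Step 6: find(1) -> no change; set of 1 is {1}
Step 7: union(3, 4) -> merged; set of 3 now {0, 2, 3, 4, 5}
Step 8: union(4, 0) -> already same set; set of 4 now {0, 2, 3, 4, 5}
Step 9: union(0, 8) -> merged; set of 0 now {0, 2, 3, 4, 5, 8}
Set of 13: {6, 12, 13}; 3 is not a member.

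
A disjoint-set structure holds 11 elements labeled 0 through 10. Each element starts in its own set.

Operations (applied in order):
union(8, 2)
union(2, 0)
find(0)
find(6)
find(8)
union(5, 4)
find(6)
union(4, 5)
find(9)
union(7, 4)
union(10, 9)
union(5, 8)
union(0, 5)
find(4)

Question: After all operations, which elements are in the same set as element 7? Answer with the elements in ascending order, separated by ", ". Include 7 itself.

Answer: 0, 2, 4, 5, 7, 8

Derivation:
Step 1: union(8, 2) -> merged; set of 8 now {2, 8}
Step 2: union(2, 0) -> merged; set of 2 now {0, 2, 8}
Step 3: find(0) -> no change; set of 0 is {0, 2, 8}
Step 4: find(6) -> no change; set of 6 is {6}
Step 5: find(8) -> no change; set of 8 is {0, 2, 8}
Step 6: union(5, 4) -> merged; set of 5 now {4, 5}
Step 7: find(6) -> no change; set of 6 is {6}
Step 8: union(4, 5) -> already same set; set of 4 now {4, 5}
Step 9: find(9) -> no change; set of 9 is {9}
Step 10: union(7, 4) -> merged; set of 7 now {4, 5, 7}
Step 11: union(10, 9) -> merged; set of 10 now {9, 10}
Step 12: union(5, 8) -> merged; set of 5 now {0, 2, 4, 5, 7, 8}
Step 13: union(0, 5) -> already same set; set of 0 now {0, 2, 4, 5, 7, 8}
Step 14: find(4) -> no change; set of 4 is {0, 2, 4, 5, 7, 8}
Component of 7: {0, 2, 4, 5, 7, 8}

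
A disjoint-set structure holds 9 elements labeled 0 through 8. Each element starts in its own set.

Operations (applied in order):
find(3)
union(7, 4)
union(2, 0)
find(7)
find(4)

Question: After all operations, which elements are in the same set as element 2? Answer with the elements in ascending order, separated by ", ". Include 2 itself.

Step 1: find(3) -> no change; set of 3 is {3}
Step 2: union(7, 4) -> merged; set of 7 now {4, 7}
Step 3: union(2, 0) -> merged; set of 2 now {0, 2}
Step 4: find(7) -> no change; set of 7 is {4, 7}
Step 5: find(4) -> no change; set of 4 is {4, 7}
Component of 2: {0, 2}

Answer: 0, 2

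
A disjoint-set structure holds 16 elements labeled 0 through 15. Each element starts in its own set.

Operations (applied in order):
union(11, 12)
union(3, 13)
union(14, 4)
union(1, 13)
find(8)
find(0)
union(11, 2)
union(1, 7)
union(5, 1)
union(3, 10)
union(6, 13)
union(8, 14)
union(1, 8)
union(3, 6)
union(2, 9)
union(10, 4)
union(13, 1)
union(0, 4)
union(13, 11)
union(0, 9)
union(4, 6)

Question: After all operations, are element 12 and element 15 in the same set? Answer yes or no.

Answer: no

Derivation:
Step 1: union(11, 12) -> merged; set of 11 now {11, 12}
Step 2: union(3, 13) -> merged; set of 3 now {3, 13}
Step 3: union(14, 4) -> merged; set of 14 now {4, 14}
Step 4: union(1, 13) -> merged; set of 1 now {1, 3, 13}
Step 5: find(8) -> no change; set of 8 is {8}
Step 6: find(0) -> no change; set of 0 is {0}
Step 7: union(11, 2) -> merged; set of 11 now {2, 11, 12}
Step 8: union(1, 7) -> merged; set of 1 now {1, 3, 7, 13}
Step 9: union(5, 1) -> merged; set of 5 now {1, 3, 5, 7, 13}
Step 10: union(3, 10) -> merged; set of 3 now {1, 3, 5, 7, 10, 13}
Step 11: union(6, 13) -> merged; set of 6 now {1, 3, 5, 6, 7, 10, 13}
Step 12: union(8, 14) -> merged; set of 8 now {4, 8, 14}
Step 13: union(1, 8) -> merged; set of 1 now {1, 3, 4, 5, 6, 7, 8, 10, 13, 14}
Step 14: union(3, 6) -> already same set; set of 3 now {1, 3, 4, 5, 6, 7, 8, 10, 13, 14}
Step 15: union(2, 9) -> merged; set of 2 now {2, 9, 11, 12}
Step 16: union(10, 4) -> already same set; set of 10 now {1, 3, 4, 5, 6, 7, 8, 10, 13, 14}
Step 17: union(13, 1) -> already same set; set of 13 now {1, 3, 4, 5, 6, 7, 8, 10, 13, 14}
Step 18: union(0, 4) -> merged; set of 0 now {0, 1, 3, 4, 5, 6, 7, 8, 10, 13, 14}
Step 19: union(13, 11) -> merged; set of 13 now {0, 1, 2, 3, 4, 5, 6, 7, 8, 9, 10, 11, 12, 13, 14}
Step 20: union(0, 9) -> already same set; set of 0 now {0, 1, 2, 3, 4, 5, 6, 7, 8, 9, 10, 11, 12, 13, 14}
Step 21: union(4, 6) -> already same set; set of 4 now {0, 1, 2, 3, 4, 5, 6, 7, 8, 9, 10, 11, 12, 13, 14}
Set of 12: {0, 1, 2, 3, 4, 5, 6, 7, 8, 9, 10, 11, 12, 13, 14}; 15 is not a member.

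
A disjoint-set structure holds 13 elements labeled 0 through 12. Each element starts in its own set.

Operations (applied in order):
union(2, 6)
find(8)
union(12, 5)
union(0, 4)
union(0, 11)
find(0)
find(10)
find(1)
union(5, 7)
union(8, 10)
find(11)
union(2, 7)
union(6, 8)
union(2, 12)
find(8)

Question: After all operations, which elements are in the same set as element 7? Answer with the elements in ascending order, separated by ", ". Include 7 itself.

Answer: 2, 5, 6, 7, 8, 10, 12

Derivation:
Step 1: union(2, 6) -> merged; set of 2 now {2, 6}
Step 2: find(8) -> no change; set of 8 is {8}
Step 3: union(12, 5) -> merged; set of 12 now {5, 12}
Step 4: union(0, 4) -> merged; set of 0 now {0, 4}
Step 5: union(0, 11) -> merged; set of 0 now {0, 4, 11}
Step 6: find(0) -> no change; set of 0 is {0, 4, 11}
Step 7: find(10) -> no change; set of 10 is {10}
Step 8: find(1) -> no change; set of 1 is {1}
Step 9: union(5, 7) -> merged; set of 5 now {5, 7, 12}
Step 10: union(8, 10) -> merged; set of 8 now {8, 10}
Step 11: find(11) -> no change; set of 11 is {0, 4, 11}
Step 12: union(2, 7) -> merged; set of 2 now {2, 5, 6, 7, 12}
Step 13: union(6, 8) -> merged; set of 6 now {2, 5, 6, 7, 8, 10, 12}
Step 14: union(2, 12) -> already same set; set of 2 now {2, 5, 6, 7, 8, 10, 12}
Step 15: find(8) -> no change; set of 8 is {2, 5, 6, 7, 8, 10, 12}
Component of 7: {2, 5, 6, 7, 8, 10, 12}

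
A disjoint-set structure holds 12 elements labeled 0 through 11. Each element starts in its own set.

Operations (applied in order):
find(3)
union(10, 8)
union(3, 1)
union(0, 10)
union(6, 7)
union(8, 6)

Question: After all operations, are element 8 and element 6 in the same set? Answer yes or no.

Answer: yes

Derivation:
Step 1: find(3) -> no change; set of 3 is {3}
Step 2: union(10, 8) -> merged; set of 10 now {8, 10}
Step 3: union(3, 1) -> merged; set of 3 now {1, 3}
Step 4: union(0, 10) -> merged; set of 0 now {0, 8, 10}
Step 5: union(6, 7) -> merged; set of 6 now {6, 7}
Step 6: union(8, 6) -> merged; set of 8 now {0, 6, 7, 8, 10}
Set of 8: {0, 6, 7, 8, 10}; 6 is a member.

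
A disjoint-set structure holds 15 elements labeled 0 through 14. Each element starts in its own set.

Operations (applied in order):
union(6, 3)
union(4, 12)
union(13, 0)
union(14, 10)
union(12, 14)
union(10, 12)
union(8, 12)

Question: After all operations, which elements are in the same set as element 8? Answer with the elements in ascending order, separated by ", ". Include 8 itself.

Answer: 4, 8, 10, 12, 14

Derivation:
Step 1: union(6, 3) -> merged; set of 6 now {3, 6}
Step 2: union(4, 12) -> merged; set of 4 now {4, 12}
Step 3: union(13, 0) -> merged; set of 13 now {0, 13}
Step 4: union(14, 10) -> merged; set of 14 now {10, 14}
Step 5: union(12, 14) -> merged; set of 12 now {4, 10, 12, 14}
Step 6: union(10, 12) -> already same set; set of 10 now {4, 10, 12, 14}
Step 7: union(8, 12) -> merged; set of 8 now {4, 8, 10, 12, 14}
Component of 8: {4, 8, 10, 12, 14}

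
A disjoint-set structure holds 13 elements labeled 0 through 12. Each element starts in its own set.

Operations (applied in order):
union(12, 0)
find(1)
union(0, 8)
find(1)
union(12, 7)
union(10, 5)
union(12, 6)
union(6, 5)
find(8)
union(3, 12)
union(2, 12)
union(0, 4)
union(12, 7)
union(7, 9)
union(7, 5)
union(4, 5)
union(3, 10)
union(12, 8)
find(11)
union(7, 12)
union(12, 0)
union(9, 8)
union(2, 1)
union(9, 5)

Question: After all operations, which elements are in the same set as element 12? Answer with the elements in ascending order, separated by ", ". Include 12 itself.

Answer: 0, 1, 2, 3, 4, 5, 6, 7, 8, 9, 10, 12

Derivation:
Step 1: union(12, 0) -> merged; set of 12 now {0, 12}
Step 2: find(1) -> no change; set of 1 is {1}
Step 3: union(0, 8) -> merged; set of 0 now {0, 8, 12}
Step 4: find(1) -> no change; set of 1 is {1}
Step 5: union(12, 7) -> merged; set of 12 now {0, 7, 8, 12}
Step 6: union(10, 5) -> merged; set of 10 now {5, 10}
Step 7: union(12, 6) -> merged; set of 12 now {0, 6, 7, 8, 12}
Step 8: union(6, 5) -> merged; set of 6 now {0, 5, 6, 7, 8, 10, 12}
Step 9: find(8) -> no change; set of 8 is {0, 5, 6, 7, 8, 10, 12}
Step 10: union(3, 12) -> merged; set of 3 now {0, 3, 5, 6, 7, 8, 10, 12}
Step 11: union(2, 12) -> merged; set of 2 now {0, 2, 3, 5, 6, 7, 8, 10, 12}
Step 12: union(0, 4) -> merged; set of 0 now {0, 2, 3, 4, 5, 6, 7, 8, 10, 12}
Step 13: union(12, 7) -> already same set; set of 12 now {0, 2, 3, 4, 5, 6, 7, 8, 10, 12}
Step 14: union(7, 9) -> merged; set of 7 now {0, 2, 3, 4, 5, 6, 7, 8, 9, 10, 12}
Step 15: union(7, 5) -> already same set; set of 7 now {0, 2, 3, 4, 5, 6, 7, 8, 9, 10, 12}
Step 16: union(4, 5) -> already same set; set of 4 now {0, 2, 3, 4, 5, 6, 7, 8, 9, 10, 12}
Step 17: union(3, 10) -> already same set; set of 3 now {0, 2, 3, 4, 5, 6, 7, 8, 9, 10, 12}
Step 18: union(12, 8) -> already same set; set of 12 now {0, 2, 3, 4, 5, 6, 7, 8, 9, 10, 12}
Step 19: find(11) -> no change; set of 11 is {11}
Step 20: union(7, 12) -> already same set; set of 7 now {0, 2, 3, 4, 5, 6, 7, 8, 9, 10, 12}
Step 21: union(12, 0) -> already same set; set of 12 now {0, 2, 3, 4, 5, 6, 7, 8, 9, 10, 12}
Step 22: union(9, 8) -> already same set; set of 9 now {0, 2, 3, 4, 5, 6, 7, 8, 9, 10, 12}
Step 23: union(2, 1) -> merged; set of 2 now {0, 1, 2, 3, 4, 5, 6, 7, 8, 9, 10, 12}
Step 24: union(9, 5) -> already same set; set of 9 now {0, 1, 2, 3, 4, 5, 6, 7, 8, 9, 10, 12}
Component of 12: {0, 1, 2, 3, 4, 5, 6, 7, 8, 9, 10, 12}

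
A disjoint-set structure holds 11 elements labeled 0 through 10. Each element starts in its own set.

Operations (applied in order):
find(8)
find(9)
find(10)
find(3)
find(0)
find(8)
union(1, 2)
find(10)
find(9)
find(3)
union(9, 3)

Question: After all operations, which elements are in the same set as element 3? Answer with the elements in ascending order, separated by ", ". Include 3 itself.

Answer: 3, 9

Derivation:
Step 1: find(8) -> no change; set of 8 is {8}
Step 2: find(9) -> no change; set of 9 is {9}
Step 3: find(10) -> no change; set of 10 is {10}
Step 4: find(3) -> no change; set of 3 is {3}
Step 5: find(0) -> no change; set of 0 is {0}
Step 6: find(8) -> no change; set of 8 is {8}
Step 7: union(1, 2) -> merged; set of 1 now {1, 2}
Step 8: find(10) -> no change; set of 10 is {10}
Step 9: find(9) -> no change; set of 9 is {9}
Step 10: find(3) -> no change; set of 3 is {3}
Step 11: union(9, 3) -> merged; set of 9 now {3, 9}
Component of 3: {3, 9}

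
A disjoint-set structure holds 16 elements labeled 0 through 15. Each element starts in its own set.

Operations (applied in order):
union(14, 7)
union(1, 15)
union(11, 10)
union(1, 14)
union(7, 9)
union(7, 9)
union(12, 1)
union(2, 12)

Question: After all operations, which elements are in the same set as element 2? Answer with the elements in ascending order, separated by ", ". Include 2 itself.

Answer: 1, 2, 7, 9, 12, 14, 15

Derivation:
Step 1: union(14, 7) -> merged; set of 14 now {7, 14}
Step 2: union(1, 15) -> merged; set of 1 now {1, 15}
Step 3: union(11, 10) -> merged; set of 11 now {10, 11}
Step 4: union(1, 14) -> merged; set of 1 now {1, 7, 14, 15}
Step 5: union(7, 9) -> merged; set of 7 now {1, 7, 9, 14, 15}
Step 6: union(7, 9) -> already same set; set of 7 now {1, 7, 9, 14, 15}
Step 7: union(12, 1) -> merged; set of 12 now {1, 7, 9, 12, 14, 15}
Step 8: union(2, 12) -> merged; set of 2 now {1, 2, 7, 9, 12, 14, 15}
Component of 2: {1, 2, 7, 9, 12, 14, 15}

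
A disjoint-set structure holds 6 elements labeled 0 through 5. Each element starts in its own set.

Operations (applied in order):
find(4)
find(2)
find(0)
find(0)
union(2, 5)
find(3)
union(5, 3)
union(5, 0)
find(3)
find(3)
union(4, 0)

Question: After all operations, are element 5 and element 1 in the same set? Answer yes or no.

Step 1: find(4) -> no change; set of 4 is {4}
Step 2: find(2) -> no change; set of 2 is {2}
Step 3: find(0) -> no change; set of 0 is {0}
Step 4: find(0) -> no change; set of 0 is {0}
Step 5: union(2, 5) -> merged; set of 2 now {2, 5}
Step 6: find(3) -> no change; set of 3 is {3}
Step 7: union(5, 3) -> merged; set of 5 now {2, 3, 5}
Step 8: union(5, 0) -> merged; set of 5 now {0, 2, 3, 5}
Step 9: find(3) -> no change; set of 3 is {0, 2, 3, 5}
Step 10: find(3) -> no change; set of 3 is {0, 2, 3, 5}
Step 11: union(4, 0) -> merged; set of 4 now {0, 2, 3, 4, 5}
Set of 5: {0, 2, 3, 4, 5}; 1 is not a member.

Answer: no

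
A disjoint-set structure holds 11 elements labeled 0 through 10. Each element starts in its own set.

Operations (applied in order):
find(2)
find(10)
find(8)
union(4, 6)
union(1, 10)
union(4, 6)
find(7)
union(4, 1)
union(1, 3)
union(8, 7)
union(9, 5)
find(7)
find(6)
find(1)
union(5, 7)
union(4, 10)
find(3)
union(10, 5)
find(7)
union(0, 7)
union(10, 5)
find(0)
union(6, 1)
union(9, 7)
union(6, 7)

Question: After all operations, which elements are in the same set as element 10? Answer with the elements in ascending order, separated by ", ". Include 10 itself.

Answer: 0, 1, 3, 4, 5, 6, 7, 8, 9, 10

Derivation:
Step 1: find(2) -> no change; set of 2 is {2}
Step 2: find(10) -> no change; set of 10 is {10}
Step 3: find(8) -> no change; set of 8 is {8}
Step 4: union(4, 6) -> merged; set of 4 now {4, 6}
Step 5: union(1, 10) -> merged; set of 1 now {1, 10}
Step 6: union(4, 6) -> already same set; set of 4 now {4, 6}
Step 7: find(7) -> no change; set of 7 is {7}
Step 8: union(4, 1) -> merged; set of 4 now {1, 4, 6, 10}
Step 9: union(1, 3) -> merged; set of 1 now {1, 3, 4, 6, 10}
Step 10: union(8, 7) -> merged; set of 8 now {7, 8}
Step 11: union(9, 5) -> merged; set of 9 now {5, 9}
Step 12: find(7) -> no change; set of 7 is {7, 8}
Step 13: find(6) -> no change; set of 6 is {1, 3, 4, 6, 10}
Step 14: find(1) -> no change; set of 1 is {1, 3, 4, 6, 10}
Step 15: union(5, 7) -> merged; set of 5 now {5, 7, 8, 9}
Step 16: union(4, 10) -> already same set; set of 4 now {1, 3, 4, 6, 10}
Step 17: find(3) -> no change; set of 3 is {1, 3, 4, 6, 10}
Step 18: union(10, 5) -> merged; set of 10 now {1, 3, 4, 5, 6, 7, 8, 9, 10}
Step 19: find(7) -> no change; set of 7 is {1, 3, 4, 5, 6, 7, 8, 9, 10}
Step 20: union(0, 7) -> merged; set of 0 now {0, 1, 3, 4, 5, 6, 7, 8, 9, 10}
Step 21: union(10, 5) -> already same set; set of 10 now {0, 1, 3, 4, 5, 6, 7, 8, 9, 10}
Step 22: find(0) -> no change; set of 0 is {0, 1, 3, 4, 5, 6, 7, 8, 9, 10}
Step 23: union(6, 1) -> already same set; set of 6 now {0, 1, 3, 4, 5, 6, 7, 8, 9, 10}
Step 24: union(9, 7) -> already same set; set of 9 now {0, 1, 3, 4, 5, 6, 7, 8, 9, 10}
Step 25: union(6, 7) -> already same set; set of 6 now {0, 1, 3, 4, 5, 6, 7, 8, 9, 10}
Component of 10: {0, 1, 3, 4, 5, 6, 7, 8, 9, 10}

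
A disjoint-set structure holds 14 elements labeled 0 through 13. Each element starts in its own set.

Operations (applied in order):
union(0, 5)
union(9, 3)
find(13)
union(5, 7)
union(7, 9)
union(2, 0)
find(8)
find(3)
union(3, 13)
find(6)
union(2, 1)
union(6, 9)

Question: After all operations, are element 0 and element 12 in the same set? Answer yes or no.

Answer: no

Derivation:
Step 1: union(0, 5) -> merged; set of 0 now {0, 5}
Step 2: union(9, 3) -> merged; set of 9 now {3, 9}
Step 3: find(13) -> no change; set of 13 is {13}
Step 4: union(5, 7) -> merged; set of 5 now {0, 5, 7}
Step 5: union(7, 9) -> merged; set of 7 now {0, 3, 5, 7, 9}
Step 6: union(2, 0) -> merged; set of 2 now {0, 2, 3, 5, 7, 9}
Step 7: find(8) -> no change; set of 8 is {8}
Step 8: find(3) -> no change; set of 3 is {0, 2, 3, 5, 7, 9}
Step 9: union(3, 13) -> merged; set of 3 now {0, 2, 3, 5, 7, 9, 13}
Step 10: find(6) -> no change; set of 6 is {6}
Step 11: union(2, 1) -> merged; set of 2 now {0, 1, 2, 3, 5, 7, 9, 13}
Step 12: union(6, 9) -> merged; set of 6 now {0, 1, 2, 3, 5, 6, 7, 9, 13}
Set of 0: {0, 1, 2, 3, 5, 6, 7, 9, 13}; 12 is not a member.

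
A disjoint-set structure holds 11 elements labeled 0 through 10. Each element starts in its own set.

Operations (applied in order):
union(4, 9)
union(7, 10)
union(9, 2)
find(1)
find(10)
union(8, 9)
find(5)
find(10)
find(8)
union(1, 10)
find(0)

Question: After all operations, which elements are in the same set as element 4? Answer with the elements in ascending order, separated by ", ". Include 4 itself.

Step 1: union(4, 9) -> merged; set of 4 now {4, 9}
Step 2: union(7, 10) -> merged; set of 7 now {7, 10}
Step 3: union(9, 2) -> merged; set of 9 now {2, 4, 9}
Step 4: find(1) -> no change; set of 1 is {1}
Step 5: find(10) -> no change; set of 10 is {7, 10}
Step 6: union(8, 9) -> merged; set of 8 now {2, 4, 8, 9}
Step 7: find(5) -> no change; set of 5 is {5}
Step 8: find(10) -> no change; set of 10 is {7, 10}
Step 9: find(8) -> no change; set of 8 is {2, 4, 8, 9}
Step 10: union(1, 10) -> merged; set of 1 now {1, 7, 10}
Step 11: find(0) -> no change; set of 0 is {0}
Component of 4: {2, 4, 8, 9}

Answer: 2, 4, 8, 9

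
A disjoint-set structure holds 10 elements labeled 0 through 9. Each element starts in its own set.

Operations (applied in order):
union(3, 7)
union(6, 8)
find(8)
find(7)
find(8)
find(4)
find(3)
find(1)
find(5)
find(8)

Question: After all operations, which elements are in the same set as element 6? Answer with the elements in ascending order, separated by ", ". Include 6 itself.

Answer: 6, 8

Derivation:
Step 1: union(3, 7) -> merged; set of 3 now {3, 7}
Step 2: union(6, 8) -> merged; set of 6 now {6, 8}
Step 3: find(8) -> no change; set of 8 is {6, 8}
Step 4: find(7) -> no change; set of 7 is {3, 7}
Step 5: find(8) -> no change; set of 8 is {6, 8}
Step 6: find(4) -> no change; set of 4 is {4}
Step 7: find(3) -> no change; set of 3 is {3, 7}
Step 8: find(1) -> no change; set of 1 is {1}
Step 9: find(5) -> no change; set of 5 is {5}
Step 10: find(8) -> no change; set of 8 is {6, 8}
Component of 6: {6, 8}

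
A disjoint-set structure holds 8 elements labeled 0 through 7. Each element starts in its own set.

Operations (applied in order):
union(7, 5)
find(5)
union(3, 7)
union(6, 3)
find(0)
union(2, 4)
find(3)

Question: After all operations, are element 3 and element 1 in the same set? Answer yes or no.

Step 1: union(7, 5) -> merged; set of 7 now {5, 7}
Step 2: find(5) -> no change; set of 5 is {5, 7}
Step 3: union(3, 7) -> merged; set of 3 now {3, 5, 7}
Step 4: union(6, 3) -> merged; set of 6 now {3, 5, 6, 7}
Step 5: find(0) -> no change; set of 0 is {0}
Step 6: union(2, 4) -> merged; set of 2 now {2, 4}
Step 7: find(3) -> no change; set of 3 is {3, 5, 6, 7}
Set of 3: {3, 5, 6, 7}; 1 is not a member.

Answer: no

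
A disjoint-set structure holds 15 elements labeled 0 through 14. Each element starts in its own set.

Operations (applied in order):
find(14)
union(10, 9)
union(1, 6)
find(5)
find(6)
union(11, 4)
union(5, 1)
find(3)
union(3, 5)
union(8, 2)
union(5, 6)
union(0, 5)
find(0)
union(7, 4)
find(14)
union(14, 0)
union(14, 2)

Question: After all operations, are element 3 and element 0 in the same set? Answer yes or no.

Answer: yes

Derivation:
Step 1: find(14) -> no change; set of 14 is {14}
Step 2: union(10, 9) -> merged; set of 10 now {9, 10}
Step 3: union(1, 6) -> merged; set of 1 now {1, 6}
Step 4: find(5) -> no change; set of 5 is {5}
Step 5: find(6) -> no change; set of 6 is {1, 6}
Step 6: union(11, 4) -> merged; set of 11 now {4, 11}
Step 7: union(5, 1) -> merged; set of 5 now {1, 5, 6}
Step 8: find(3) -> no change; set of 3 is {3}
Step 9: union(3, 5) -> merged; set of 3 now {1, 3, 5, 6}
Step 10: union(8, 2) -> merged; set of 8 now {2, 8}
Step 11: union(5, 6) -> already same set; set of 5 now {1, 3, 5, 6}
Step 12: union(0, 5) -> merged; set of 0 now {0, 1, 3, 5, 6}
Step 13: find(0) -> no change; set of 0 is {0, 1, 3, 5, 6}
Step 14: union(7, 4) -> merged; set of 7 now {4, 7, 11}
Step 15: find(14) -> no change; set of 14 is {14}
Step 16: union(14, 0) -> merged; set of 14 now {0, 1, 3, 5, 6, 14}
Step 17: union(14, 2) -> merged; set of 14 now {0, 1, 2, 3, 5, 6, 8, 14}
Set of 3: {0, 1, 2, 3, 5, 6, 8, 14}; 0 is a member.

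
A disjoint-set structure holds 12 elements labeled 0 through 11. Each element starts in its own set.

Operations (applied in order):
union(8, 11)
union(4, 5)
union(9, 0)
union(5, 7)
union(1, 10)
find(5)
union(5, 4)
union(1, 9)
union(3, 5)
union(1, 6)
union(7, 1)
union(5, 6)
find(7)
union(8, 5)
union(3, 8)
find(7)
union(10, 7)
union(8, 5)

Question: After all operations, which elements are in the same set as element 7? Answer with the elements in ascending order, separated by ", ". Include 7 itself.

Answer: 0, 1, 3, 4, 5, 6, 7, 8, 9, 10, 11

Derivation:
Step 1: union(8, 11) -> merged; set of 8 now {8, 11}
Step 2: union(4, 5) -> merged; set of 4 now {4, 5}
Step 3: union(9, 0) -> merged; set of 9 now {0, 9}
Step 4: union(5, 7) -> merged; set of 5 now {4, 5, 7}
Step 5: union(1, 10) -> merged; set of 1 now {1, 10}
Step 6: find(5) -> no change; set of 5 is {4, 5, 7}
Step 7: union(5, 4) -> already same set; set of 5 now {4, 5, 7}
Step 8: union(1, 9) -> merged; set of 1 now {0, 1, 9, 10}
Step 9: union(3, 5) -> merged; set of 3 now {3, 4, 5, 7}
Step 10: union(1, 6) -> merged; set of 1 now {0, 1, 6, 9, 10}
Step 11: union(7, 1) -> merged; set of 7 now {0, 1, 3, 4, 5, 6, 7, 9, 10}
Step 12: union(5, 6) -> already same set; set of 5 now {0, 1, 3, 4, 5, 6, 7, 9, 10}
Step 13: find(7) -> no change; set of 7 is {0, 1, 3, 4, 5, 6, 7, 9, 10}
Step 14: union(8, 5) -> merged; set of 8 now {0, 1, 3, 4, 5, 6, 7, 8, 9, 10, 11}
Step 15: union(3, 8) -> already same set; set of 3 now {0, 1, 3, 4, 5, 6, 7, 8, 9, 10, 11}
Step 16: find(7) -> no change; set of 7 is {0, 1, 3, 4, 5, 6, 7, 8, 9, 10, 11}
Step 17: union(10, 7) -> already same set; set of 10 now {0, 1, 3, 4, 5, 6, 7, 8, 9, 10, 11}
Step 18: union(8, 5) -> already same set; set of 8 now {0, 1, 3, 4, 5, 6, 7, 8, 9, 10, 11}
Component of 7: {0, 1, 3, 4, 5, 6, 7, 8, 9, 10, 11}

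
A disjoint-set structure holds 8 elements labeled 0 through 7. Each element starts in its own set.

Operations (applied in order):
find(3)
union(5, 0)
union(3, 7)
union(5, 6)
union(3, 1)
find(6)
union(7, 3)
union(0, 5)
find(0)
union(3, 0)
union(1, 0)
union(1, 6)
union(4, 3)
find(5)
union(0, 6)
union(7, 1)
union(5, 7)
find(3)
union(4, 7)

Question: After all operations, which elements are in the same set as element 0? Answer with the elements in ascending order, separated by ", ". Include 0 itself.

Step 1: find(3) -> no change; set of 3 is {3}
Step 2: union(5, 0) -> merged; set of 5 now {0, 5}
Step 3: union(3, 7) -> merged; set of 3 now {3, 7}
Step 4: union(5, 6) -> merged; set of 5 now {0, 5, 6}
Step 5: union(3, 1) -> merged; set of 3 now {1, 3, 7}
Step 6: find(6) -> no change; set of 6 is {0, 5, 6}
Step 7: union(7, 3) -> already same set; set of 7 now {1, 3, 7}
Step 8: union(0, 5) -> already same set; set of 0 now {0, 5, 6}
Step 9: find(0) -> no change; set of 0 is {0, 5, 6}
Step 10: union(3, 0) -> merged; set of 3 now {0, 1, 3, 5, 6, 7}
Step 11: union(1, 0) -> already same set; set of 1 now {0, 1, 3, 5, 6, 7}
Step 12: union(1, 6) -> already same set; set of 1 now {0, 1, 3, 5, 6, 7}
Step 13: union(4, 3) -> merged; set of 4 now {0, 1, 3, 4, 5, 6, 7}
Step 14: find(5) -> no change; set of 5 is {0, 1, 3, 4, 5, 6, 7}
Step 15: union(0, 6) -> already same set; set of 0 now {0, 1, 3, 4, 5, 6, 7}
Step 16: union(7, 1) -> already same set; set of 7 now {0, 1, 3, 4, 5, 6, 7}
Step 17: union(5, 7) -> already same set; set of 5 now {0, 1, 3, 4, 5, 6, 7}
Step 18: find(3) -> no change; set of 3 is {0, 1, 3, 4, 5, 6, 7}
Step 19: union(4, 7) -> already same set; set of 4 now {0, 1, 3, 4, 5, 6, 7}
Component of 0: {0, 1, 3, 4, 5, 6, 7}

Answer: 0, 1, 3, 4, 5, 6, 7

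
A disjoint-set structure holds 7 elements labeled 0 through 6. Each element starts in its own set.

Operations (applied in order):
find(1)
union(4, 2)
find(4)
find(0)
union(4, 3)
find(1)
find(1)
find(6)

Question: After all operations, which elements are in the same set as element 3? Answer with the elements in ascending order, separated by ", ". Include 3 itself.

Answer: 2, 3, 4

Derivation:
Step 1: find(1) -> no change; set of 1 is {1}
Step 2: union(4, 2) -> merged; set of 4 now {2, 4}
Step 3: find(4) -> no change; set of 4 is {2, 4}
Step 4: find(0) -> no change; set of 0 is {0}
Step 5: union(4, 3) -> merged; set of 4 now {2, 3, 4}
Step 6: find(1) -> no change; set of 1 is {1}
Step 7: find(1) -> no change; set of 1 is {1}
Step 8: find(6) -> no change; set of 6 is {6}
Component of 3: {2, 3, 4}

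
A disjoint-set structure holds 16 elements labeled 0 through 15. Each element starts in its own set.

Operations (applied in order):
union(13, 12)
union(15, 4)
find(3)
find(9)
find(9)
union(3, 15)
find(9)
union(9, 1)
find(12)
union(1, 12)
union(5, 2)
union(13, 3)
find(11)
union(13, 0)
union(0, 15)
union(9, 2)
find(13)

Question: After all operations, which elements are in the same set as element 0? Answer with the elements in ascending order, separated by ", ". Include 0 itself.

Answer: 0, 1, 2, 3, 4, 5, 9, 12, 13, 15

Derivation:
Step 1: union(13, 12) -> merged; set of 13 now {12, 13}
Step 2: union(15, 4) -> merged; set of 15 now {4, 15}
Step 3: find(3) -> no change; set of 3 is {3}
Step 4: find(9) -> no change; set of 9 is {9}
Step 5: find(9) -> no change; set of 9 is {9}
Step 6: union(3, 15) -> merged; set of 3 now {3, 4, 15}
Step 7: find(9) -> no change; set of 9 is {9}
Step 8: union(9, 1) -> merged; set of 9 now {1, 9}
Step 9: find(12) -> no change; set of 12 is {12, 13}
Step 10: union(1, 12) -> merged; set of 1 now {1, 9, 12, 13}
Step 11: union(5, 2) -> merged; set of 5 now {2, 5}
Step 12: union(13, 3) -> merged; set of 13 now {1, 3, 4, 9, 12, 13, 15}
Step 13: find(11) -> no change; set of 11 is {11}
Step 14: union(13, 0) -> merged; set of 13 now {0, 1, 3, 4, 9, 12, 13, 15}
Step 15: union(0, 15) -> already same set; set of 0 now {0, 1, 3, 4, 9, 12, 13, 15}
Step 16: union(9, 2) -> merged; set of 9 now {0, 1, 2, 3, 4, 5, 9, 12, 13, 15}
Step 17: find(13) -> no change; set of 13 is {0, 1, 2, 3, 4, 5, 9, 12, 13, 15}
Component of 0: {0, 1, 2, 3, 4, 5, 9, 12, 13, 15}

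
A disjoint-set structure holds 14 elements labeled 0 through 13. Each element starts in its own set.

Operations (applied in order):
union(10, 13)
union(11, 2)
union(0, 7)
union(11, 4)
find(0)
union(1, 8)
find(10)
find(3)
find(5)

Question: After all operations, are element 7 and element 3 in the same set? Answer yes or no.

Answer: no

Derivation:
Step 1: union(10, 13) -> merged; set of 10 now {10, 13}
Step 2: union(11, 2) -> merged; set of 11 now {2, 11}
Step 3: union(0, 7) -> merged; set of 0 now {0, 7}
Step 4: union(11, 4) -> merged; set of 11 now {2, 4, 11}
Step 5: find(0) -> no change; set of 0 is {0, 7}
Step 6: union(1, 8) -> merged; set of 1 now {1, 8}
Step 7: find(10) -> no change; set of 10 is {10, 13}
Step 8: find(3) -> no change; set of 3 is {3}
Step 9: find(5) -> no change; set of 5 is {5}
Set of 7: {0, 7}; 3 is not a member.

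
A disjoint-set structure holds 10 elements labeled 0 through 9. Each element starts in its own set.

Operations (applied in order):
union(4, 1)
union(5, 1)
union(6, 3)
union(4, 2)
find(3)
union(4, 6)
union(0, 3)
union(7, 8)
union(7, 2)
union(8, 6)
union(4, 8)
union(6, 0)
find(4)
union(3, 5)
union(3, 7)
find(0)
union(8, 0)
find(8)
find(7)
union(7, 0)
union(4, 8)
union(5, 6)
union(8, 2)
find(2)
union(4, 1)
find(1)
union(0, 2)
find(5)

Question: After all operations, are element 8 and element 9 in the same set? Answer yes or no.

Step 1: union(4, 1) -> merged; set of 4 now {1, 4}
Step 2: union(5, 1) -> merged; set of 5 now {1, 4, 5}
Step 3: union(6, 3) -> merged; set of 6 now {3, 6}
Step 4: union(4, 2) -> merged; set of 4 now {1, 2, 4, 5}
Step 5: find(3) -> no change; set of 3 is {3, 6}
Step 6: union(4, 6) -> merged; set of 4 now {1, 2, 3, 4, 5, 6}
Step 7: union(0, 3) -> merged; set of 0 now {0, 1, 2, 3, 4, 5, 6}
Step 8: union(7, 8) -> merged; set of 7 now {7, 8}
Step 9: union(7, 2) -> merged; set of 7 now {0, 1, 2, 3, 4, 5, 6, 7, 8}
Step 10: union(8, 6) -> already same set; set of 8 now {0, 1, 2, 3, 4, 5, 6, 7, 8}
Step 11: union(4, 8) -> already same set; set of 4 now {0, 1, 2, 3, 4, 5, 6, 7, 8}
Step 12: union(6, 0) -> already same set; set of 6 now {0, 1, 2, 3, 4, 5, 6, 7, 8}
Step 13: find(4) -> no change; set of 4 is {0, 1, 2, 3, 4, 5, 6, 7, 8}
Step 14: union(3, 5) -> already same set; set of 3 now {0, 1, 2, 3, 4, 5, 6, 7, 8}
Step 15: union(3, 7) -> already same set; set of 3 now {0, 1, 2, 3, 4, 5, 6, 7, 8}
Step 16: find(0) -> no change; set of 0 is {0, 1, 2, 3, 4, 5, 6, 7, 8}
Step 17: union(8, 0) -> already same set; set of 8 now {0, 1, 2, 3, 4, 5, 6, 7, 8}
Step 18: find(8) -> no change; set of 8 is {0, 1, 2, 3, 4, 5, 6, 7, 8}
Step 19: find(7) -> no change; set of 7 is {0, 1, 2, 3, 4, 5, 6, 7, 8}
Step 20: union(7, 0) -> already same set; set of 7 now {0, 1, 2, 3, 4, 5, 6, 7, 8}
Step 21: union(4, 8) -> already same set; set of 4 now {0, 1, 2, 3, 4, 5, 6, 7, 8}
Step 22: union(5, 6) -> already same set; set of 5 now {0, 1, 2, 3, 4, 5, 6, 7, 8}
Step 23: union(8, 2) -> already same set; set of 8 now {0, 1, 2, 3, 4, 5, 6, 7, 8}
Step 24: find(2) -> no change; set of 2 is {0, 1, 2, 3, 4, 5, 6, 7, 8}
Step 25: union(4, 1) -> already same set; set of 4 now {0, 1, 2, 3, 4, 5, 6, 7, 8}
Step 26: find(1) -> no change; set of 1 is {0, 1, 2, 3, 4, 5, 6, 7, 8}
Step 27: union(0, 2) -> already same set; set of 0 now {0, 1, 2, 3, 4, 5, 6, 7, 8}
Step 28: find(5) -> no change; set of 5 is {0, 1, 2, 3, 4, 5, 6, 7, 8}
Set of 8: {0, 1, 2, 3, 4, 5, 6, 7, 8}; 9 is not a member.

Answer: no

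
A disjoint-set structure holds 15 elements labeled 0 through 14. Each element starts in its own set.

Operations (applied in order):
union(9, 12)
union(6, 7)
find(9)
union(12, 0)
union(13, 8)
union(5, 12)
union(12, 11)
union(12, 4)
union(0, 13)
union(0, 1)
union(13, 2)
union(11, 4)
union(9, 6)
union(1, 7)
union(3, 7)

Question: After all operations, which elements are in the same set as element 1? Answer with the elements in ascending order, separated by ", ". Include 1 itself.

Step 1: union(9, 12) -> merged; set of 9 now {9, 12}
Step 2: union(6, 7) -> merged; set of 6 now {6, 7}
Step 3: find(9) -> no change; set of 9 is {9, 12}
Step 4: union(12, 0) -> merged; set of 12 now {0, 9, 12}
Step 5: union(13, 8) -> merged; set of 13 now {8, 13}
Step 6: union(5, 12) -> merged; set of 5 now {0, 5, 9, 12}
Step 7: union(12, 11) -> merged; set of 12 now {0, 5, 9, 11, 12}
Step 8: union(12, 4) -> merged; set of 12 now {0, 4, 5, 9, 11, 12}
Step 9: union(0, 13) -> merged; set of 0 now {0, 4, 5, 8, 9, 11, 12, 13}
Step 10: union(0, 1) -> merged; set of 0 now {0, 1, 4, 5, 8, 9, 11, 12, 13}
Step 11: union(13, 2) -> merged; set of 13 now {0, 1, 2, 4, 5, 8, 9, 11, 12, 13}
Step 12: union(11, 4) -> already same set; set of 11 now {0, 1, 2, 4, 5, 8, 9, 11, 12, 13}
Step 13: union(9, 6) -> merged; set of 9 now {0, 1, 2, 4, 5, 6, 7, 8, 9, 11, 12, 13}
Step 14: union(1, 7) -> already same set; set of 1 now {0, 1, 2, 4, 5, 6, 7, 8, 9, 11, 12, 13}
Step 15: union(3, 7) -> merged; set of 3 now {0, 1, 2, 3, 4, 5, 6, 7, 8, 9, 11, 12, 13}
Component of 1: {0, 1, 2, 3, 4, 5, 6, 7, 8, 9, 11, 12, 13}

Answer: 0, 1, 2, 3, 4, 5, 6, 7, 8, 9, 11, 12, 13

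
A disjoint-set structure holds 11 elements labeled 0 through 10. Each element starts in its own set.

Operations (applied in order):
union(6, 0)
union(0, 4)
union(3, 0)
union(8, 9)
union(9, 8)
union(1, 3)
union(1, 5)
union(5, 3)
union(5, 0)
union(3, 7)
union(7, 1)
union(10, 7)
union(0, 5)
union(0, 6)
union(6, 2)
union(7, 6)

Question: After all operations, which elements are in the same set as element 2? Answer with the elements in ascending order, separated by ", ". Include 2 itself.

Answer: 0, 1, 2, 3, 4, 5, 6, 7, 10

Derivation:
Step 1: union(6, 0) -> merged; set of 6 now {0, 6}
Step 2: union(0, 4) -> merged; set of 0 now {0, 4, 6}
Step 3: union(3, 0) -> merged; set of 3 now {0, 3, 4, 6}
Step 4: union(8, 9) -> merged; set of 8 now {8, 9}
Step 5: union(9, 8) -> already same set; set of 9 now {8, 9}
Step 6: union(1, 3) -> merged; set of 1 now {0, 1, 3, 4, 6}
Step 7: union(1, 5) -> merged; set of 1 now {0, 1, 3, 4, 5, 6}
Step 8: union(5, 3) -> already same set; set of 5 now {0, 1, 3, 4, 5, 6}
Step 9: union(5, 0) -> already same set; set of 5 now {0, 1, 3, 4, 5, 6}
Step 10: union(3, 7) -> merged; set of 3 now {0, 1, 3, 4, 5, 6, 7}
Step 11: union(7, 1) -> already same set; set of 7 now {0, 1, 3, 4, 5, 6, 7}
Step 12: union(10, 7) -> merged; set of 10 now {0, 1, 3, 4, 5, 6, 7, 10}
Step 13: union(0, 5) -> already same set; set of 0 now {0, 1, 3, 4, 5, 6, 7, 10}
Step 14: union(0, 6) -> already same set; set of 0 now {0, 1, 3, 4, 5, 6, 7, 10}
Step 15: union(6, 2) -> merged; set of 6 now {0, 1, 2, 3, 4, 5, 6, 7, 10}
Step 16: union(7, 6) -> already same set; set of 7 now {0, 1, 2, 3, 4, 5, 6, 7, 10}
Component of 2: {0, 1, 2, 3, 4, 5, 6, 7, 10}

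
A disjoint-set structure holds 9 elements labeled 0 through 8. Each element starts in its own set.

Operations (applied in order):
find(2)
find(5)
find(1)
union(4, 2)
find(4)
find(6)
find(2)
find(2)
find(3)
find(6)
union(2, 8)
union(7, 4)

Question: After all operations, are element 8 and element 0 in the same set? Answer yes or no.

Step 1: find(2) -> no change; set of 2 is {2}
Step 2: find(5) -> no change; set of 5 is {5}
Step 3: find(1) -> no change; set of 1 is {1}
Step 4: union(4, 2) -> merged; set of 4 now {2, 4}
Step 5: find(4) -> no change; set of 4 is {2, 4}
Step 6: find(6) -> no change; set of 6 is {6}
Step 7: find(2) -> no change; set of 2 is {2, 4}
Step 8: find(2) -> no change; set of 2 is {2, 4}
Step 9: find(3) -> no change; set of 3 is {3}
Step 10: find(6) -> no change; set of 6 is {6}
Step 11: union(2, 8) -> merged; set of 2 now {2, 4, 8}
Step 12: union(7, 4) -> merged; set of 7 now {2, 4, 7, 8}
Set of 8: {2, 4, 7, 8}; 0 is not a member.

Answer: no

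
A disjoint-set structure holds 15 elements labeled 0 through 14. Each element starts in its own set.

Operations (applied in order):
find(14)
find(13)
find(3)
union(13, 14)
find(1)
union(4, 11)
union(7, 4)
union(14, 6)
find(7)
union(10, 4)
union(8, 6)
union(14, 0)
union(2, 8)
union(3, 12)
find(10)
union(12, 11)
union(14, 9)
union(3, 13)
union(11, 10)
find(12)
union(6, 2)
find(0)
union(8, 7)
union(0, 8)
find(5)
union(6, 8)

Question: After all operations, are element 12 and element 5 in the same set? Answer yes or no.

Step 1: find(14) -> no change; set of 14 is {14}
Step 2: find(13) -> no change; set of 13 is {13}
Step 3: find(3) -> no change; set of 3 is {3}
Step 4: union(13, 14) -> merged; set of 13 now {13, 14}
Step 5: find(1) -> no change; set of 1 is {1}
Step 6: union(4, 11) -> merged; set of 4 now {4, 11}
Step 7: union(7, 4) -> merged; set of 7 now {4, 7, 11}
Step 8: union(14, 6) -> merged; set of 14 now {6, 13, 14}
Step 9: find(7) -> no change; set of 7 is {4, 7, 11}
Step 10: union(10, 4) -> merged; set of 10 now {4, 7, 10, 11}
Step 11: union(8, 6) -> merged; set of 8 now {6, 8, 13, 14}
Step 12: union(14, 0) -> merged; set of 14 now {0, 6, 8, 13, 14}
Step 13: union(2, 8) -> merged; set of 2 now {0, 2, 6, 8, 13, 14}
Step 14: union(3, 12) -> merged; set of 3 now {3, 12}
Step 15: find(10) -> no change; set of 10 is {4, 7, 10, 11}
Step 16: union(12, 11) -> merged; set of 12 now {3, 4, 7, 10, 11, 12}
Step 17: union(14, 9) -> merged; set of 14 now {0, 2, 6, 8, 9, 13, 14}
Step 18: union(3, 13) -> merged; set of 3 now {0, 2, 3, 4, 6, 7, 8, 9, 10, 11, 12, 13, 14}
Step 19: union(11, 10) -> already same set; set of 11 now {0, 2, 3, 4, 6, 7, 8, 9, 10, 11, 12, 13, 14}
Step 20: find(12) -> no change; set of 12 is {0, 2, 3, 4, 6, 7, 8, 9, 10, 11, 12, 13, 14}
Step 21: union(6, 2) -> already same set; set of 6 now {0, 2, 3, 4, 6, 7, 8, 9, 10, 11, 12, 13, 14}
Step 22: find(0) -> no change; set of 0 is {0, 2, 3, 4, 6, 7, 8, 9, 10, 11, 12, 13, 14}
Step 23: union(8, 7) -> already same set; set of 8 now {0, 2, 3, 4, 6, 7, 8, 9, 10, 11, 12, 13, 14}
Step 24: union(0, 8) -> already same set; set of 0 now {0, 2, 3, 4, 6, 7, 8, 9, 10, 11, 12, 13, 14}
Step 25: find(5) -> no change; set of 5 is {5}
Step 26: union(6, 8) -> already same set; set of 6 now {0, 2, 3, 4, 6, 7, 8, 9, 10, 11, 12, 13, 14}
Set of 12: {0, 2, 3, 4, 6, 7, 8, 9, 10, 11, 12, 13, 14}; 5 is not a member.

Answer: no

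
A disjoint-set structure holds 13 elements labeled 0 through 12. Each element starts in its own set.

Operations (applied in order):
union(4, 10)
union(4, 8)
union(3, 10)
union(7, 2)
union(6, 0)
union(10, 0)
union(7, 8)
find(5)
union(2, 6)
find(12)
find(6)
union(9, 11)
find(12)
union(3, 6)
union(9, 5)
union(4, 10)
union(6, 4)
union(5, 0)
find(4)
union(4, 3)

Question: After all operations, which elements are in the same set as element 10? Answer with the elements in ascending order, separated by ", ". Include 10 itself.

Step 1: union(4, 10) -> merged; set of 4 now {4, 10}
Step 2: union(4, 8) -> merged; set of 4 now {4, 8, 10}
Step 3: union(3, 10) -> merged; set of 3 now {3, 4, 8, 10}
Step 4: union(7, 2) -> merged; set of 7 now {2, 7}
Step 5: union(6, 0) -> merged; set of 6 now {0, 6}
Step 6: union(10, 0) -> merged; set of 10 now {0, 3, 4, 6, 8, 10}
Step 7: union(7, 8) -> merged; set of 7 now {0, 2, 3, 4, 6, 7, 8, 10}
Step 8: find(5) -> no change; set of 5 is {5}
Step 9: union(2, 6) -> already same set; set of 2 now {0, 2, 3, 4, 6, 7, 8, 10}
Step 10: find(12) -> no change; set of 12 is {12}
Step 11: find(6) -> no change; set of 6 is {0, 2, 3, 4, 6, 7, 8, 10}
Step 12: union(9, 11) -> merged; set of 9 now {9, 11}
Step 13: find(12) -> no change; set of 12 is {12}
Step 14: union(3, 6) -> already same set; set of 3 now {0, 2, 3, 4, 6, 7, 8, 10}
Step 15: union(9, 5) -> merged; set of 9 now {5, 9, 11}
Step 16: union(4, 10) -> already same set; set of 4 now {0, 2, 3, 4, 6, 7, 8, 10}
Step 17: union(6, 4) -> already same set; set of 6 now {0, 2, 3, 4, 6, 7, 8, 10}
Step 18: union(5, 0) -> merged; set of 5 now {0, 2, 3, 4, 5, 6, 7, 8, 9, 10, 11}
Step 19: find(4) -> no change; set of 4 is {0, 2, 3, 4, 5, 6, 7, 8, 9, 10, 11}
Step 20: union(4, 3) -> already same set; set of 4 now {0, 2, 3, 4, 5, 6, 7, 8, 9, 10, 11}
Component of 10: {0, 2, 3, 4, 5, 6, 7, 8, 9, 10, 11}

Answer: 0, 2, 3, 4, 5, 6, 7, 8, 9, 10, 11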